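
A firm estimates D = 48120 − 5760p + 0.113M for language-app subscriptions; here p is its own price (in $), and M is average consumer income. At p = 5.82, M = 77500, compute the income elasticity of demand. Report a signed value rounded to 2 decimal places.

At the given values, D = 48120 − 5760(5.82) + 0.113(77500) = 23354.3.
∂D/∂M = 0.113.
E = (0.113) × (77500/23354.3) = 0.3749…

0.37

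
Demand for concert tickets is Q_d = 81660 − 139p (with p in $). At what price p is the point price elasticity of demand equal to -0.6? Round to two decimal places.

220.31

Ed = −139p/(81660 − 139p). Set this equal to -0.6:
139p = 0.6·(81660 − 139p) ⇒ 139p(1 + 0.6) = 0.6·81660
p = 0.6·81660 / (139·1.6) = 220.3057…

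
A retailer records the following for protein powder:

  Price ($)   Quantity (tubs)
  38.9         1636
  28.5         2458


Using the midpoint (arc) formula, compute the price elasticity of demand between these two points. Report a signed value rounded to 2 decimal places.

-1.30

%ΔQ = (2458 − 1636) / [(1636 + 2458)/2] = 822/2047 = 0.401563…
%ΔP = (28.5 − 38.9) / [(38.9 + 28.5)/2] = -10.4/33.7 = -0.308605…
Arc Ed = %ΔQ / %ΔP = (822/2047) / (-10.4/33.7) = -1.3012…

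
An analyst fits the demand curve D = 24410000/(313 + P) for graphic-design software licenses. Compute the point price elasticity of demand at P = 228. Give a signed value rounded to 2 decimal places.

dD/dP = −24410000/(313 + P)² = -83.4014. At P = 228, D = 45120.1.
Ed = (dD/dP)·(P/D) = (-83.4014) × (228/45120.1) = -0.4214…

-0.42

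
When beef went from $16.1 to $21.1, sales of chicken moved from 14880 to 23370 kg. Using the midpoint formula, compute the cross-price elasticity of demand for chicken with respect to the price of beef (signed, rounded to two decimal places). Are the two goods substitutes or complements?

1.65; substitutes

%ΔQ_{chicken} = (23370 − 14880)/avg = 8490/19125 = 0.443921…
%ΔP_{beef} = (21.1 − 16.1)/avg = 5/18.6 = 0.268817…
E_cross = (8490/19125) / (5/18.6) = 1.6513…
E_cross > 0 ⇒ the goods are substitutes.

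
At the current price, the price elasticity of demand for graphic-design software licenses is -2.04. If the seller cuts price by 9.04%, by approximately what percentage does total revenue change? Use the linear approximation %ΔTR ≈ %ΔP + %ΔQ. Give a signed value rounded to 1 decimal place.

+9.4%

%ΔQ ≈ Ed × %ΔP = (-2.04) × (-9.04%) = +18.4416%
%ΔTR ≈ %ΔP + %ΔQ = (-9.04%) + (+18.4416%) = +9.4016%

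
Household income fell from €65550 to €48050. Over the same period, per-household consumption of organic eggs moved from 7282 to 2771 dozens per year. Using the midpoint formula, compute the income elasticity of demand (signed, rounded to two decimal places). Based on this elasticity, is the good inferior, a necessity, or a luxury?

2.91; luxury

%ΔQ = (2771 − 7282)/[( 7282 + 2771)/2] = -4511/5026.5 = -0.897443…
%ΔIncome = (48050 − 65550)/[( 65550 + 48050)/2] = -17500/56800 = -0.308098…
E_income = (-4511/5026.5) / (-17500/56800) = 2.9128…
E_income > 1 ⇒ normal good, luxury.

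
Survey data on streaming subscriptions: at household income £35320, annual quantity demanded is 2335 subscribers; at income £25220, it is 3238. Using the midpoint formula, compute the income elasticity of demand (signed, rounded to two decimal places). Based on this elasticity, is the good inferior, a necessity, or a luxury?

%ΔQ = (3238 − 2335)/[( 2335 + 3238)/2] = 903/2786.5 = 0.324062…
%ΔIncome = (25220 − 35320)/[( 35320 + 25220)/2] = -10100/30270 = -0.333663…
E_income = (903/2786.5) / (-10100/30270) = -0.9712…
E_income < 0 ⇒ inferior good.

-0.97; inferior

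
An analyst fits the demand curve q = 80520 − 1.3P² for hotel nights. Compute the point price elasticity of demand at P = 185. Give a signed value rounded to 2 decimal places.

dq/dP = −2·1.3·P = -481. At P = 185, q = 36027.5.
Ed = (dq/dP)·(P/q) = (-481) × (185/36027.5) = -2.4699…

-2.47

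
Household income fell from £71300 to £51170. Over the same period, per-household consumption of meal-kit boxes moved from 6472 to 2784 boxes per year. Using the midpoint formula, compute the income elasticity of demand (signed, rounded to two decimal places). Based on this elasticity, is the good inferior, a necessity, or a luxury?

2.42; luxury

%ΔQ = (2784 − 6472)/[( 6472 + 2784)/2] = -3688/4628 = -0.796888…
%ΔIncome = (51170 − 71300)/[( 71300 + 51170)/2] = -20130/61235 = -0.328733…
E_income = (-3688/4628) / (-20130/61235) = 2.4241…
E_income > 1 ⇒ normal good, luxury.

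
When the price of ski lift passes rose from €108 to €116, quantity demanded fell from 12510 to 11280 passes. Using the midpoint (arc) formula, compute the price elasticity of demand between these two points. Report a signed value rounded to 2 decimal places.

%ΔQ = (11280 − 12510) / [(12510 + 11280)/2] = -1230/11895 = -0.103404…
%ΔP = (116 − 108) / [(108 + 116)/2] = 8/112 = 0.071428…
Arc Ed = %ΔQ / %ΔP = (-1230/11895) / (8/112) = -1.4476…

-1.45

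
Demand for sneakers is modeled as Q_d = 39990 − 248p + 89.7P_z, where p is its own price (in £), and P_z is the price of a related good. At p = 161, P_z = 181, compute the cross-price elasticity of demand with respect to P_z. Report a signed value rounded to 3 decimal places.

At the given values, Q_d = 39990 − 248(161) + 89.7(181) = 16297.7.
∂Q_d/∂P_z = 89.7.
E = (89.7) × (181/16297.7) = 0.99619…

0.996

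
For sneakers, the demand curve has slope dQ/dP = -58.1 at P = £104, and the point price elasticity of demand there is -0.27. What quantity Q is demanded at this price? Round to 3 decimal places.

Ed = (dQ/dP)·(P/Q) ⇒ Q = (dQ/dP)·P/Ed = (-58.1)·104/(-0.27) = 22379.25925…

22379.259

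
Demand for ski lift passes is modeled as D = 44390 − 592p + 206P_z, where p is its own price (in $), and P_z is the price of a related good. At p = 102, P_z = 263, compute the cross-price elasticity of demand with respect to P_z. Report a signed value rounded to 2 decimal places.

1.42

At the given values, D = 44390 − 592(102) + 206(263) = 38184.
∂D/∂P_z = 206.
E = (206) × (263/38184) = 1.4188…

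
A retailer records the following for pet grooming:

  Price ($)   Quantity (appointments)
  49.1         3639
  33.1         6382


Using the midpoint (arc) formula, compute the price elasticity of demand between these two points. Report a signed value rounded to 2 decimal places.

-1.41

%ΔQ = (6382 − 3639) / [(3639 + 6382)/2] = 2743/5010.5 = 0.547450…
%ΔP = (33.1 − 49.1) / [(49.1 + 33.1)/2] = -16/41.1 = -0.389294…
Arc Ed = %ΔQ / %ΔP = (2743/5010.5) / (-16/41.1) = -1.4062…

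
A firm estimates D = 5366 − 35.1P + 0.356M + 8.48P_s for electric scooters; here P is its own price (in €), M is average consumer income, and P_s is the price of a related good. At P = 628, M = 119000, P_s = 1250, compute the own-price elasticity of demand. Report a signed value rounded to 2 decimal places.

-0.61

At the given values, D = 5366 − 35.1(628) + 0.356(119000) + 8.48(1250) = 36287.2.
∂D/∂P = −35.1.
E = (-35.1) × (628/36287.2) = -0.6074…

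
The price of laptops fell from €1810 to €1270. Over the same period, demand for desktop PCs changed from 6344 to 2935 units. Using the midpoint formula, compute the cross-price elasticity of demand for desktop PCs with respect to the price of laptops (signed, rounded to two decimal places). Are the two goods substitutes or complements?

%ΔQ_{desktop PCs} = (2935 − 6344)/avg = -3409/4639.5 = -0.734777…
%ΔP_{laptops} = (1270 − 1810)/avg = -540/1540 = -0.350649…
E_cross = (-3409/4639.5) / (-540/1540) = 2.0954…
E_cross > 0 ⇒ the goods are substitutes.

2.10; substitutes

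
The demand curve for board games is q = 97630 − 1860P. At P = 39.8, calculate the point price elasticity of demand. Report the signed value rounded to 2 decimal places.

dq/dP = −1860. At P = 39.8, q = 97630 − 1860(39.8) = 23602.
Ed = (dq/dP)·(P/q) = −1860 × (39.8/23602) = -3.1365…

-3.14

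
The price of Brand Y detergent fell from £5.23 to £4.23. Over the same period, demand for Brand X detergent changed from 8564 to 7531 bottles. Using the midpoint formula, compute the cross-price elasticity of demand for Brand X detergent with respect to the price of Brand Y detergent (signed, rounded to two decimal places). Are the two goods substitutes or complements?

0.61; substitutes

%ΔQ_{Brand X detergent} = (7531 − 8564)/avg = -1033/8047.5 = -0.128362…
%ΔP_{Brand Y detergent} = (4.23 − 5.23)/avg = -1/4.73 = -0.211416…
E_cross = (-1033/8047.5) / (-1/4.73) = 0.6071…
E_cross > 0 ⇒ the goods are substitutes.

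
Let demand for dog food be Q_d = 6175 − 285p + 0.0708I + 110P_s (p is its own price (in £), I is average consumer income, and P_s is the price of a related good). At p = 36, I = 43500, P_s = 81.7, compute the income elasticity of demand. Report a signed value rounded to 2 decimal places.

At the given values, Q_d = 6175 − 285(36) + 0.0708(43500) + 110(81.7) = 7981.8.
∂Q_d/∂I = 0.0708.
E = (0.0708) × (43500/7981.8) = 0.3858…

0.39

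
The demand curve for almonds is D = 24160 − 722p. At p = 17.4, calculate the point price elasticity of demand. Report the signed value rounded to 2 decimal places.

dD/dp = −722. At p = 17.4, D = 24160 − 722(17.4) = 11597.2.
Ed = (dD/dp)·(p/D) = −722 × (17.4/11597.2) = -1.0832…

-1.08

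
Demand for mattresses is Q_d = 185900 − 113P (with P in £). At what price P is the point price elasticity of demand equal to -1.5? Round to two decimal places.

987.08

Ed = −113P/(185900 − 113P). Set this equal to -1.5:
113P = 1.5·(185900 − 113P) ⇒ 113P(1 + 1.5) = 1.5·185900
P = 1.5·185900 / (113·2.5) = 987.0796…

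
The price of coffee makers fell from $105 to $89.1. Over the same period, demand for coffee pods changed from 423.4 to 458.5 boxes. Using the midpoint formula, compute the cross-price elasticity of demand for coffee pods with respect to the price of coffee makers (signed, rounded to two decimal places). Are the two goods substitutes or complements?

%ΔQ_{coffee pods} = (458.5 − 423.4)/avg = 35.1/440.95 = 0.079600…
%ΔP_{coffee makers} = (89.1 − 105)/avg = -15.9/97.05 = -0.163833…
E_cross = (35.1/440.95) / (-15.9/97.05) = -0.4858…
E_cross < 0 ⇒ the goods are complements.

-0.49; complements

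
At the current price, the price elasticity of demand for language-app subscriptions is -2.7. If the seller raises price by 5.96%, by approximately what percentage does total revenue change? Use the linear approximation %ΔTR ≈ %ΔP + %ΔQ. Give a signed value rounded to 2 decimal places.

%ΔQ ≈ Ed × %ΔP = (-2.7) × (+5.96%) = -16.0920%
%ΔTR ≈ %ΔP + %ΔQ = (+5.96%) + (-16.0920%) = -10.1320%

-10.13%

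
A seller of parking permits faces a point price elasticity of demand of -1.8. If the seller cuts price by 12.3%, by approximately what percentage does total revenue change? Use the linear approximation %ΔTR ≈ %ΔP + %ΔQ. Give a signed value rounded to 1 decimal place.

+9.8%

%ΔQ ≈ Ed × %ΔP = (-1.8) × (-12.3%) = +22.1400%
%ΔTR ≈ %ΔP + %ΔQ = (-12.3%) + (+22.1400%) = +9.8400%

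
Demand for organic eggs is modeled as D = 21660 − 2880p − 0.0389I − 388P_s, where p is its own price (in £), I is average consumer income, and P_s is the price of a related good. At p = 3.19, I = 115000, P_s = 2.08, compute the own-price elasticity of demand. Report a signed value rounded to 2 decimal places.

At the given values, D = 21660 − 2880(3.19) − 0.0389(115000) − 388(2.08) = 7192.26.
∂D/∂p = −2880.
E = (-2880) × (3.19/7192.26) = -1.2773…

-1.28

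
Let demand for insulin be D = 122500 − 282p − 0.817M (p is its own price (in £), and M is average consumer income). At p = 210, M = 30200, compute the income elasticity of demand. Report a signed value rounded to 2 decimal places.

-0.64

At the given values, D = 122500 − 282(210) − 0.817(30200) = 38606.6.
∂D/∂M = -0.817.
E = (-0.817) × (30200/38606.6) = -0.6390…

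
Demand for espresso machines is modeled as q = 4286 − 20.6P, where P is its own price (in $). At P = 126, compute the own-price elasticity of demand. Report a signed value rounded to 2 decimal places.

At the given values, q = 4286 − 20.6(126) = 1690.4.
∂q/∂P = −20.6.
E = (-20.6) × (126/1690.4) = -1.5354…

-1.54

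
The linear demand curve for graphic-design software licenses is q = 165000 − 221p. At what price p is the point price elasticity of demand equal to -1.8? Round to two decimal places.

Ed = −221p/(165000 − 221p). Set this equal to -1.8:
221p = 1.8·(165000 − 221p) ⇒ 221p(1 + 1.8) = 1.8·165000
p = 1.8·165000 / (221·2.8) = 479.9612…

479.96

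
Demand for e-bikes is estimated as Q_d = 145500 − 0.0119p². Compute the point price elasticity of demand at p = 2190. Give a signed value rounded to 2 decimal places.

dQ_d/dp = −2·0.0119·p = -52.122. At p = 2190, Q_d = 88426.41.
Ed = (dQ_d/dp)·(p/Q_d) = (-52.122) × (2190/88426.41) = -1.2908…

-1.29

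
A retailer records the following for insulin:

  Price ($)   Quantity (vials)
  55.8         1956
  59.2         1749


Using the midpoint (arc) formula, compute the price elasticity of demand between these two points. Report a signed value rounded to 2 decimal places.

%ΔQ = (1749 − 1956) / [(1956 + 1749)/2] = -207/1852.5 = -0.111740…
%ΔP = (59.2 − 55.8) / [(55.8 + 59.2)/2] = 3.4/57.5 = 0.059130…
Arc Ed = %ΔQ / %ΔP = (-207/1852.5) / (3.4/57.5) = -1.8897…

-1.89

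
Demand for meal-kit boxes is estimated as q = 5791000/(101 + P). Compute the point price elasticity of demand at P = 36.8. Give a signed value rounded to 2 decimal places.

-0.27

dq/dP = −5791000/(101 + P)² = -304.969. At P = 36.8, q = 42024.7.
Ed = (dq/dP)·(P/q) = (-304.969) × (36.8/42024.7) = -0.2670…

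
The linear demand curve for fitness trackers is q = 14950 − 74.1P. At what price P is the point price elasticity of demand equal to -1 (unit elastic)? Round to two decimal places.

100.88

Ed = −74.1P/(14950 − 74.1P). Set this equal to -1:
74.1P = 1·(14950 − 74.1P) ⇒ 74.1P(1 + 1) = 1·14950
P = 1·14950 / (74.1·2) = 100.8771…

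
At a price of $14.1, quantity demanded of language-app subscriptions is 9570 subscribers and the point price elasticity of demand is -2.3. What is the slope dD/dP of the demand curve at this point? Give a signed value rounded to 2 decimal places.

-1561.06

Ed = (dD/dP)·(P/D) ⇒ dD/dP = Ed·D/P = (-2.3)·9570/14.1 = -1561.0638…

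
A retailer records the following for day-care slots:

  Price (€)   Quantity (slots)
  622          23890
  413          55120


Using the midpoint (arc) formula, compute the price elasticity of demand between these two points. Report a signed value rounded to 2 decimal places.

%ΔQ = (55120 − 23890) / [(23890 + 55120)/2] = 31230/39505 = 0.790532…
%ΔP = (413 − 622) / [(622 + 413)/2] = -209/517.5 = -0.403864…
Arc Ed = %ΔQ / %ΔP = (31230/39505) / (-209/517.5) = -1.9574…

-1.96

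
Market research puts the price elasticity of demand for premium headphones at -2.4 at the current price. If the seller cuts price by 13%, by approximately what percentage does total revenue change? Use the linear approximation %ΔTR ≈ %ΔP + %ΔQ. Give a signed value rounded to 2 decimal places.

+18.20%

%ΔQ ≈ Ed × %ΔP = (-2.4) × (-13%) = +31.2000%
%ΔTR ≈ %ΔP + %ΔQ = (-13%) + (+31.2000%) = +18.2000%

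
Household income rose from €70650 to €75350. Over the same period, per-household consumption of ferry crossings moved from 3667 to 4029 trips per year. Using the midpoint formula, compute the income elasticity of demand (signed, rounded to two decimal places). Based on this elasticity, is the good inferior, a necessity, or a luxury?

%ΔQ = (4029 − 3667)/[( 3667 + 4029)/2] = 362/3848 = 0.094074…
%ΔIncome = (75350 − 70650)/[( 70650 + 75350)/2] = 4700/73000 = 0.064383…
E_income = (362/3848) / (4700/73000) = 1.4611…
E_income > 1 ⇒ normal good, luxury.

1.46; luxury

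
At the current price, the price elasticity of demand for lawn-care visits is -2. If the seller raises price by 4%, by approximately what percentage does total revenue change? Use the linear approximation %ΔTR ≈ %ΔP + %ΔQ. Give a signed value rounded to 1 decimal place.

-4.0%

%ΔQ ≈ Ed × %ΔP = (-2) × (+4%) = -8.0000%
%ΔTR ≈ %ΔP + %ΔQ = (+4%) + (-8.0000%) = -4.0000%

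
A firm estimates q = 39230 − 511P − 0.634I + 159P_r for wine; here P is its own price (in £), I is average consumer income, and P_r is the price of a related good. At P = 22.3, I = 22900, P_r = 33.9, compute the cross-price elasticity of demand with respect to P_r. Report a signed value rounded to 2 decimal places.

0.29

At the given values, q = 39230 − 511(22.3) − 0.634(22900) + 159(33.9) = 18706.2.
∂q/∂P_r = 159.
E = (159) × (33.9/18706.2) = 0.2881…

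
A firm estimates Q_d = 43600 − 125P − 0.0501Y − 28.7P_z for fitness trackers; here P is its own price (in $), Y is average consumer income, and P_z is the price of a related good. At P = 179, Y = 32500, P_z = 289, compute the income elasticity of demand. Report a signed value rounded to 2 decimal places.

-0.14

At the given values, Q_d = 43600 − 125(179) − 0.0501(32500) − 28.7(289) = 11302.45.
∂Q_d/∂Y = -0.0501.
E = (-0.0501) × (32500/11302.45) = -0.1440…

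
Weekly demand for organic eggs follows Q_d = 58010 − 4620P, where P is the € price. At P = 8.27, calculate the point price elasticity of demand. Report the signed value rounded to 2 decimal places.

-1.93

dQ_d/dP = −4620. At P = 8.27, Q_d = 58010 − 4620(8.27) = 19802.6.
Ed = (dQ_d/dP)·(P/Q_d) = −4620 × (8.27/19802.6) = -1.9294…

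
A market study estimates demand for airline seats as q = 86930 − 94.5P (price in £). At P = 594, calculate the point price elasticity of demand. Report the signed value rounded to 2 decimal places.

-1.82

dq/dP = −94.5. At P = 594, q = 86930 − 94.5(594) = 30797.
Ed = (dq/dP)·(P/q) = −94.5 × (594/30797) = -1.8226…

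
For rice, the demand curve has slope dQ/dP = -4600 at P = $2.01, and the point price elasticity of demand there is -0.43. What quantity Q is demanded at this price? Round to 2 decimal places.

Ed = (dQ/dP)·(P/Q) ⇒ Q = (dQ/dP)·P/Ed = (-4600)·2.01/(-0.43) = 21502.3255…

21502.33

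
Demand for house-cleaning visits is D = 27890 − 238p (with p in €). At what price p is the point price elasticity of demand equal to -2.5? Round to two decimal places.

Ed = −238p/(27890 − 238p). Set this equal to -2.5:
238p = 2.5·(27890 − 238p) ⇒ 238p(1 + 2.5) = 2.5·27890
p = 2.5·27890 / (238·3.5) = 83.7034…

83.70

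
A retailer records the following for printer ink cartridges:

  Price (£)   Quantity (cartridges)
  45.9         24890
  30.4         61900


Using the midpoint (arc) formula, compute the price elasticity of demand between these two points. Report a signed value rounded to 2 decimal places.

%ΔQ = (61900 − 24890) / [(24890 + 61900)/2] = 37010/43395 = 0.852863…
%ΔP = (30.4 − 45.9) / [(45.9 + 30.4)/2] = -15.5/38.15 = -0.406290…
Arc Ed = %ΔQ / %ΔP = (37010/43395) / (-15.5/38.15) = -2.0991…

-2.10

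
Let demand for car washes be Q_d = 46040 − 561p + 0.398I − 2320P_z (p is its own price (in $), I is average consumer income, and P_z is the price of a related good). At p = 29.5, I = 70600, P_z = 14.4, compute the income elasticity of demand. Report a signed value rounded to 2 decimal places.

1.16

At the given values, Q_d = 46040 − 561(29.5) + 0.398(70600) − 2320(14.4) = 24181.3.
∂Q_d/∂I = 0.398.
E = (0.398) × (70600/24181.3) = 1.1620…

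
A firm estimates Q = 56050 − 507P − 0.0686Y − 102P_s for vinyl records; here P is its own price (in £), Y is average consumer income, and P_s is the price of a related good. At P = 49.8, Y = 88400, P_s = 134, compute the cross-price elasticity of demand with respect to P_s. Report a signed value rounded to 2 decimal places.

-1.23

At the given values, Q = 56050 − 507(49.8) − 0.0686(88400) − 102(134) = 11069.16.
∂Q/∂P_s = -102.
E = (-102) × (134/11069.16) = -1.2347…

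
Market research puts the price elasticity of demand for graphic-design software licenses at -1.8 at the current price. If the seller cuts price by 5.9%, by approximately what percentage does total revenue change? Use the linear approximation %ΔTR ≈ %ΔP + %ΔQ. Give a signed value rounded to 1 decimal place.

+4.7%

%ΔQ ≈ Ed × %ΔP = (-1.8) × (-5.9%) = +10.6200%
%ΔTR ≈ %ΔP + %ΔQ = (-5.9%) + (+10.6200%) = +4.7200%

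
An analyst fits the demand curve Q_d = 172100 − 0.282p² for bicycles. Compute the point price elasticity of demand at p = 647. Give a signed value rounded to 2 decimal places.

dQ_d/dp = −2·0.282·p = -364.908. At p = 647, Q_d = 54052.262.
Ed = (dQ_d/dp)·(p/Q_d) = (-364.908) × (647/54052.262) = -4.3679…

-4.37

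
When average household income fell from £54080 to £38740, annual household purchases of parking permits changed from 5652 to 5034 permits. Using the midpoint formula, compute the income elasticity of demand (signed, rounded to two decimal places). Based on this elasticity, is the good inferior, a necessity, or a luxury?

%ΔQ = (5034 − 5652)/[( 5652 + 5034)/2] = -618/5343 = -0.115665…
%ΔIncome = (38740 − 54080)/[( 54080 + 38740)/2] = -15340/46410 = -0.330532…
E_income = (-618/5343) / (-15340/46410) = 0.3499…
0 < E_income < 1 ⇒ normal good, necessity.

0.35; necessity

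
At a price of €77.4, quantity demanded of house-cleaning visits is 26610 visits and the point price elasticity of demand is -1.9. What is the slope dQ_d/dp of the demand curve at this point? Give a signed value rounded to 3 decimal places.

Ed = (dQ_d/dp)·(p/Q_d) ⇒ dQ_d/dp = Ed·Q_d/p = (-1.9)·26610/77.4 = -653.21705…

-653.217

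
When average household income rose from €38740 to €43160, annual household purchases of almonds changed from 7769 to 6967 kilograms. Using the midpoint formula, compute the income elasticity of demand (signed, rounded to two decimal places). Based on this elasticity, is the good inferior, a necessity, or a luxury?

-1.01; inferior

%ΔQ = (6967 − 7769)/[( 7769 + 6967)/2] = -802/7368 = -0.108849…
%ΔIncome = (43160 − 38740)/[( 38740 + 43160)/2] = 4420/40950 = 0.107936…
E_income = (-802/7368) / (4420/40950) = -1.0084…
E_income < 0 ⇒ inferior good.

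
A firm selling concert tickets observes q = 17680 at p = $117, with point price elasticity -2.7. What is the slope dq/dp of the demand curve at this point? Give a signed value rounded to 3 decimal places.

Ed = (dq/dp)·(p/q) ⇒ dq/dp = Ed·q/p = (-2.7)·17680/117 = -408

-408.000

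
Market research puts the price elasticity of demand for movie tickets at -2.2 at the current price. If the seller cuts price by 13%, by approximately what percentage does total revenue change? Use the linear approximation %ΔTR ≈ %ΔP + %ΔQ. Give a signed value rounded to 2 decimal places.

+15.60%

%ΔQ ≈ Ed × %ΔP = (-2.2) × (-13%) = +28.6000%
%ΔTR ≈ %ΔP + %ΔQ = (-13%) + (+28.6000%) = +15.6000%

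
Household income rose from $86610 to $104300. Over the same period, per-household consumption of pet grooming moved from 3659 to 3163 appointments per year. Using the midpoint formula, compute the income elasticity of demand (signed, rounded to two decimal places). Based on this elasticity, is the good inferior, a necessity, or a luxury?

%ΔQ = (3163 − 3659)/[( 3659 + 3163)/2] = -496/3411 = -0.145411…
%ΔIncome = (104300 − 86610)/[( 86610 + 104300)/2] = 17690/95455 = 0.185322…
E_income = (-496/3411) / (17690/95455) = -0.7846…
E_income < 0 ⇒ inferior good.

-0.78; inferior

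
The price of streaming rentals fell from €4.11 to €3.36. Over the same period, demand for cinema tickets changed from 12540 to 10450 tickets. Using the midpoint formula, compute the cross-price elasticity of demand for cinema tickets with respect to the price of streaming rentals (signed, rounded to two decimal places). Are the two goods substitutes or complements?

%ΔQ_{cinema tickets} = (10450 − 12540)/avg = -2090/11495 = -0.181818…
%ΔP_{streaming rentals} = (3.36 − 4.11)/avg = -0.75/3.735 = -0.200803…
E_cross = (-2090/11495) / (-0.75/3.735) = 0.9054…
E_cross > 0 ⇒ the goods are substitutes.

0.91; substitutes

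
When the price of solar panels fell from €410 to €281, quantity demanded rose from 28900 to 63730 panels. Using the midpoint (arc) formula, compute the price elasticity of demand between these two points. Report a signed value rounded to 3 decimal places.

-2.014

%ΔQ = (63730 − 28900) / [(28900 + 63730)/2] = 34830/46315 = 0.752024…
%ΔP = (281 − 410) / [(410 + 281)/2] = -129/345.5 = -0.373371…
Arc Ed = %ΔQ / %ΔP = (34830/46315) / (-129/345.5) = -2.01414…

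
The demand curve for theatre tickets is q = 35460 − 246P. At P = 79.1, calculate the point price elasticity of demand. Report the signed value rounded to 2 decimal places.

-1.22

dq/dP = −246. At P = 79.1, q = 35460 − 246(79.1) = 16001.4.
Ed = (dq/dP)·(P/q) = −246 × (79.1/16001.4) = -1.2160…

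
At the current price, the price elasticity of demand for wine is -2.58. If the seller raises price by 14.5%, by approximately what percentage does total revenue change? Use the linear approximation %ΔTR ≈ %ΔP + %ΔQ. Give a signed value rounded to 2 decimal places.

-22.91%

%ΔQ ≈ Ed × %ΔP = (-2.58) × (+14.5%) = -37.4100%
%ΔTR ≈ %ΔP + %ΔQ = (+14.5%) + (-37.4100%) = -22.9100%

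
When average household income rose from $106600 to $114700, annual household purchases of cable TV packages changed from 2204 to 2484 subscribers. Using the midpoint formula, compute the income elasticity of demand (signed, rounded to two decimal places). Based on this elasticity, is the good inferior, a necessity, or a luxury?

%ΔQ = (2484 − 2204)/[( 2204 + 2484)/2] = 280/2344 = 0.119453…
%ΔIncome = (114700 − 106600)/[( 106600 + 114700)/2] = 8100/110650 = 0.073203…
E_income = (280/2344) / (8100/110650) = 1.6317…
E_income > 1 ⇒ normal good, luxury.

1.63; luxury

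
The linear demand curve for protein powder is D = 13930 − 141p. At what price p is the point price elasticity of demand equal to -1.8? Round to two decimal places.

63.51

Ed = −141p/(13930 − 141p). Set this equal to -1.8:
141p = 1.8·(13930 − 141p) ⇒ 141p(1 + 1.8) = 1.8·13930
p = 1.8·13930 / (141·2.8) = 63.5106…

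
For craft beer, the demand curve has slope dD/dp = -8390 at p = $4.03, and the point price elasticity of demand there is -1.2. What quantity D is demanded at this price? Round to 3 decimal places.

28176.417

Ed = (dD/dp)·(p/D) ⇒ D = (dD/dp)·p/Ed = (-8390)·4.03/(-1.2) = 28176.41666…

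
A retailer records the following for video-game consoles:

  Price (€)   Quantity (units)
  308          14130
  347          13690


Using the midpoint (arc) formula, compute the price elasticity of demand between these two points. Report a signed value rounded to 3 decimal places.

%ΔQ = (13690 − 14130) / [(14130 + 13690)/2] = -440/13910 = -0.031631…
%ΔP = (347 − 308) / [(308 + 347)/2] = 39/327.5 = 0.119083…
Arc Ed = %ΔQ / %ΔP = (-440/13910) / (39/327.5) = -0.26562…

-0.266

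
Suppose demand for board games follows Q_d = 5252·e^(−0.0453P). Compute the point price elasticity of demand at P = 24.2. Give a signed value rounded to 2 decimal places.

-1.10

dQ_d/dP = −0.0453·Q_d = -79.492. At P = 24.2, Q_d = 1754.79.
Ed = (dQ_d/dP)·(P/Q_d) = (-79.492) × (24.2/1754.79) = -1.0962…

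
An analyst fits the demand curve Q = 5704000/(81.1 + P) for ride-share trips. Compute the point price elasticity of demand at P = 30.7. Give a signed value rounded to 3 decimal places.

-0.275

dQ/dP = −5704000/(81.1 + P)² = -456.348. At P = 30.7, Q = 51019.7.
Ed = (dQ/dP)·(P/Q) = (-456.348) × (30.7/51019.7) = -0.27459…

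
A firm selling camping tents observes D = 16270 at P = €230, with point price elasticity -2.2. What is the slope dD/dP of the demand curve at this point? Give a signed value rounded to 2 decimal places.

-155.63

Ed = (dD/dP)·(P/D) ⇒ dD/dP = Ed·D/P = (-2.2)·16270/230 = -155.6260…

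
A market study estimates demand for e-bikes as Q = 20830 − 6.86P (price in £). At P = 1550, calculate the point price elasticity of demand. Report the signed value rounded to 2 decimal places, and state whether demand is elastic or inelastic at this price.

dQ/dP = −6.86. At P = 1550, Q = 20830 − 6.86(1550) = 10197.
Ed = (dQ/dP)·(P/Q) = −6.86 × (1550/10197) = -1.0427…
|Ed| = 1.04 > 1, so demand is elastic.

-1.04; elastic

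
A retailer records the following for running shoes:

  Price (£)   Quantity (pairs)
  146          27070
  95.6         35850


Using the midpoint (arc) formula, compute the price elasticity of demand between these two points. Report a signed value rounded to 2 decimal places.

-0.67

%ΔQ = (35850 − 27070) / [(27070 + 35850)/2] = 8780/31460 = 0.279084…
%ΔP = (95.6 − 146) / [(146 + 95.6)/2] = -50.4/120.8 = -0.417218…
Arc Ed = %ΔQ / %ΔP = (8780/31460) / (-50.4/120.8) = -0.6689…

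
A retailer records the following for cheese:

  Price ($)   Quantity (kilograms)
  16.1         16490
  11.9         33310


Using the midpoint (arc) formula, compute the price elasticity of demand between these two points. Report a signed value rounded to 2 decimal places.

%ΔQ = (33310 − 16490) / [(16490 + 33310)/2] = 16820/24900 = 0.675502…
%ΔP = (11.9 − 16.1) / [(16.1 + 11.9)/2] = -4.2/14 = -0.3
Arc Ed = %ΔQ / %ΔP = (16820/24900) / (-4.2/14) = -2.2516…

-2.25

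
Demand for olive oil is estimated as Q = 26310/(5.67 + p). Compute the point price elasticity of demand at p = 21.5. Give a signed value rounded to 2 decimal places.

-0.79

dQ/dp = −26310/(5.67 + p)² = -35.6403. At p = 21.5, Q = 968.347.
Ed = (dQ/dp)·(p/Q) = (-35.6403) × (21.5/968.347) = -0.7913…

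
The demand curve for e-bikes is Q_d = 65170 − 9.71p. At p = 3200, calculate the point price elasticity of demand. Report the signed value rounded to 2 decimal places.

-0.91

dQ_d/dp = −9.71. At p = 3200, Q_d = 65170 − 9.71(3200) = 34098.
Ed = (dQ_d/dp)·(p/Q_d) = −9.71 × (3200/34098) = -0.9112…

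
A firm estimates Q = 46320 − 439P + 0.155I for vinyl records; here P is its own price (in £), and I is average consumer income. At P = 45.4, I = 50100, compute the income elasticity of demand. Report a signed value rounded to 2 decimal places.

At the given values, Q = 46320 − 439(45.4) + 0.155(50100) = 34154.9.
∂Q/∂I = 0.155.
E = (0.155) × (50100/34154.9) = 0.2273…

0.23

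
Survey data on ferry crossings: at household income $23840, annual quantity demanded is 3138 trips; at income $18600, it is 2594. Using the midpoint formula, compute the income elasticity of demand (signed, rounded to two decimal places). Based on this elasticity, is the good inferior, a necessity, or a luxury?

%ΔQ = (2594 − 3138)/[( 3138 + 2594)/2] = -544/2866 = -0.189811…
%ΔIncome = (18600 − 23840)/[( 23840 + 18600)/2] = -5240/21220 = -0.246936…
E_income = (-544/2866) / (-5240/21220) = 0.7686…
0 < E_income < 1 ⇒ normal good, necessity.

0.77; necessity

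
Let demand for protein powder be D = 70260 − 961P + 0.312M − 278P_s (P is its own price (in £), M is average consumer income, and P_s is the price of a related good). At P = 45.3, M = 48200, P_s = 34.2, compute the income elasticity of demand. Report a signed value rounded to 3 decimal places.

0.466

At the given values, D = 70260 − 961(45.3) + 0.312(48200) − 278(34.2) = 32257.5.
∂D/∂M = 0.312.
E = (0.312) × (48200/32257.5) = 0.46619…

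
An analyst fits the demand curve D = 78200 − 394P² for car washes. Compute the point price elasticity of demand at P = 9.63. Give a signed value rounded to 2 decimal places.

-1.75

dD/dP = −2·394·P = -7588.44. At P = 9.63, D = 41661.6614.
Ed = (dD/dP)·(P/D) = (-7588.44) × (9.63/41661.6614) = -1.7540…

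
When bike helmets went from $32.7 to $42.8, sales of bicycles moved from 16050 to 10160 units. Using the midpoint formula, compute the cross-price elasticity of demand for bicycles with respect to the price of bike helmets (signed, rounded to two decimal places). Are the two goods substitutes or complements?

-1.68; complements

%ΔQ_{bicycles} = (10160 − 16050)/avg = -5890/13105 = -0.449446…
%ΔP_{bike helmets} = (42.8 − 32.7)/avg = 10.1/37.75 = 0.267549…
E_cross = (-5890/13105) / (10.1/37.75) = -1.6798…
E_cross < 0 ⇒ the goods are complements.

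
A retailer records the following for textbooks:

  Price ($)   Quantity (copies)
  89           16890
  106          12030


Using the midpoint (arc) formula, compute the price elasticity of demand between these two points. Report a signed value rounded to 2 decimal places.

%ΔQ = (12030 − 16890) / [(16890 + 12030)/2] = -4860/14460 = -0.336099…
%ΔP = (106 − 89) / [(89 + 106)/2] = 17/97.5 = 0.174358…
Arc Ed = %ΔQ / %ΔP = (-4860/14460) / (17/97.5) = -1.9276…

-1.93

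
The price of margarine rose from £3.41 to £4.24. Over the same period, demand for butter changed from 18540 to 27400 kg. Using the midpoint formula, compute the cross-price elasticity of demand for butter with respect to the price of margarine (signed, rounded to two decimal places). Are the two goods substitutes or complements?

1.78; substitutes

%ΔQ_{butter} = (27400 − 18540)/avg = 8860/22970 = 0.385720…
%ΔP_{margarine} = (4.24 − 3.41)/avg = 0.83/3.825 = 0.216993…
E_cross = (8860/22970) / (0.83/3.825) = 1.7775…
E_cross > 0 ⇒ the goods are substitutes.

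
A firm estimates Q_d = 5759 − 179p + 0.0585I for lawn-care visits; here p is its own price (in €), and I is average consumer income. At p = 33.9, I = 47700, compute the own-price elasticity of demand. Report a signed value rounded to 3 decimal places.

At the given values, Q_d = 5759 − 179(33.9) + 0.0585(47700) = 2481.35.
∂Q_d/∂p = −179.
E = (-179) × (33.9/2481.35) = -2.44548…

-2.445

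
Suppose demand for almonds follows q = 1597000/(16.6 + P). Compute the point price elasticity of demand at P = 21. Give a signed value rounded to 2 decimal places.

-0.56

dq/dP = −1597000/(16.6 + P)² = -1129.61. At P = 21, q = 42473.4.
Ed = (dq/dP)·(P/q) = (-1129.61) × (21/42473.4) = -0.5585…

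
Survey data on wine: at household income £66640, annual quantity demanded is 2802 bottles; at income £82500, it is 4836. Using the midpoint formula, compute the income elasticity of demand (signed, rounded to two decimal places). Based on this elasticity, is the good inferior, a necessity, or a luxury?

2.50; luxury

%ΔQ = (4836 − 2802)/[( 2802 + 4836)/2] = 2034/3819 = 0.532600…
%ΔIncome = (82500 − 66640)/[( 66640 + 82500)/2] = 15860/74570 = 0.212686…
E_income = (2034/3819) / (15860/74570) = 2.5041…
E_income > 1 ⇒ normal good, luxury.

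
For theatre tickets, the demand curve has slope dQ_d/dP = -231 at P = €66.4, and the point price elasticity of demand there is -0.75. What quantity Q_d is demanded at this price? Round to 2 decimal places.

20451.20

Ed = (dQ_d/dP)·(P/Q_d) ⇒ Q_d = (dQ_d/dP)·P/Ed = (-231)·66.4/(-0.75) = 20451.2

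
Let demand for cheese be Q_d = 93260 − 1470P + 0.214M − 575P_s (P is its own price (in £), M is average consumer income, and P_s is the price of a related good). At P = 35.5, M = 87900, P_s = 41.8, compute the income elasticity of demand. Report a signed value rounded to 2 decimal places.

0.52

At the given values, Q_d = 93260 − 1470(35.5) + 0.214(87900) − 575(41.8) = 35850.6.
∂Q_d/∂M = 0.214.
E = (0.214) × (87900/35850.6) = 0.5246…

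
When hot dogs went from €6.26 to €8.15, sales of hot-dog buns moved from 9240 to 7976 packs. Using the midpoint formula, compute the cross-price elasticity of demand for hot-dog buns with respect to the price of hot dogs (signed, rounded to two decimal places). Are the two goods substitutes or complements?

-0.56; complements

%ΔQ_{hot-dog buns} = (7976 − 9240)/avg = -1264/8608 = -0.146840…
%ΔP_{hot dogs} = (8.15 − 6.26)/avg = 1.89/7.205 = 0.262317…
E_cross = (-1264/8608) / (1.89/7.205) = -0.5597…
E_cross < 0 ⇒ the goods are complements.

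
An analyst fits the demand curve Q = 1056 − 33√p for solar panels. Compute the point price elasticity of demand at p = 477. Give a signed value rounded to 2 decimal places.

-1.07

dQ/dp = −33/(2√p) = -0.755483. At p = 477, Q = 335.269.
Ed = (dQ/dp)·(p/Q) = (-0.755483) × (477/335.269) = -1.0748…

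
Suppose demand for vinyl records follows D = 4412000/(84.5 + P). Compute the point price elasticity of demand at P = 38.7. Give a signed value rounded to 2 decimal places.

-0.31

dD/dP = −4412000/(84.5 + P)² = -290.679. At P = 38.7, D = 35811.7.
Ed = (dD/dP)·(P/D) = (-290.679) × (38.7/35811.7) = -0.3141…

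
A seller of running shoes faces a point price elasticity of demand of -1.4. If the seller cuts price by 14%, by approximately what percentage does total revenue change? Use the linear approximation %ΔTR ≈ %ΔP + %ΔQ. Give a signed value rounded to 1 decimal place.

%ΔQ ≈ Ed × %ΔP = (-1.4) × (-14%) = +19.6000%
%ΔTR ≈ %ΔP + %ΔQ = (-14%) + (+19.6000%) = +5.6000%

+5.6%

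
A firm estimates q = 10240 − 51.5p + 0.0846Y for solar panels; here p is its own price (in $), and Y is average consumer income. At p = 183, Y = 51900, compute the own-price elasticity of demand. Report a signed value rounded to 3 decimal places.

-1.810

At the given values, q = 10240 − 51.5(183) + 0.0846(51900) = 5206.24.
∂q/∂p = −51.5.
E = (-51.5) × (183/5206.24) = -1.81023…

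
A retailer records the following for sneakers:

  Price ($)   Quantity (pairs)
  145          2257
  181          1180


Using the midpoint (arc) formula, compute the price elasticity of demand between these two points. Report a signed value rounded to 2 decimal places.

%ΔQ = (1180 − 2257) / [(2257 + 1180)/2] = -1077/1718.5 = -0.626709…
%ΔP = (181 − 145) / [(145 + 181)/2] = 36/163 = 0.220858…
Arc Ed = %ΔQ / %ΔP = (-1077/1718.5) / (36/163) = -2.8376…

-2.84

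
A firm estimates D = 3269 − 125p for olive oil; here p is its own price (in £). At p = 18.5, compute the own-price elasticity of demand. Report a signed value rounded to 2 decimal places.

At the given values, D = 3269 − 125(18.5) = 956.5.
∂D/∂p = −125.
E = (-125) × (18.5/956.5) = -2.4176…

-2.42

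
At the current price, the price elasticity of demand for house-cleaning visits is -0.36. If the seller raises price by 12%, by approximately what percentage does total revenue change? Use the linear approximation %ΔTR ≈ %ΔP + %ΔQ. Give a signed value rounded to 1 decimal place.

%ΔQ ≈ Ed × %ΔP = (-0.36) × (+12%) = -4.3200%
%ΔTR ≈ %ΔP + %ΔQ = (+12%) + (-4.3200%) = +7.6800%

+7.7%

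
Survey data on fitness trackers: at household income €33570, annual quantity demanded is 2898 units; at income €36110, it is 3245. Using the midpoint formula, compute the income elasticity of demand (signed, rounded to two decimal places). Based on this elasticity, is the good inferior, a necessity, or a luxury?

%ΔQ = (3245 − 2898)/[( 2898 + 3245)/2] = 347/3071.5 = 0.112974…
%ΔIncome = (36110 − 33570)/[( 33570 + 36110)/2] = 2540/34840 = 0.072904…
E_income = (347/3071.5) / (2540/34840) = 1.5496…
E_income > 1 ⇒ normal good, luxury.

1.55; luxury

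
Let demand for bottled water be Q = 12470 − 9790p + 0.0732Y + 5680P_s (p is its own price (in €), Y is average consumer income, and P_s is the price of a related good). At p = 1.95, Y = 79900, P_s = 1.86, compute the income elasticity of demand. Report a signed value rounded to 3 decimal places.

0.597

At the given values, Q = 12470 − 9790(1.95) + 0.0732(79900) + 5680(1.86) = 9792.98.
∂Q/∂Y = 0.0732.
E = (0.0732) × (79900/9792.98) = 0.59723…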